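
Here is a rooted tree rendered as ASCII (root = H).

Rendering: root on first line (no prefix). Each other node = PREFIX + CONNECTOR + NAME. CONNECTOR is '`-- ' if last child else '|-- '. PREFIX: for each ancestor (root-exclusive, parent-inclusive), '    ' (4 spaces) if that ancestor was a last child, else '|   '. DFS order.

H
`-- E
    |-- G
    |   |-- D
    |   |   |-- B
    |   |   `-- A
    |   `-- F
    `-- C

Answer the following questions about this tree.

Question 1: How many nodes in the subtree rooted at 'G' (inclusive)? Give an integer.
Subtree rooted at G contains: A, B, D, F, G
Count = 5

Answer: 5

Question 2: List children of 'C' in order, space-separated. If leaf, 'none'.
Answer: none

Derivation:
Node C's children (from adjacency): (leaf)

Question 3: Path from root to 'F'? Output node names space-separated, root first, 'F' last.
Walk down from root: H -> E -> G -> F

Answer: H E G F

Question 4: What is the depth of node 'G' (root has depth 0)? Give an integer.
Answer: 2

Derivation:
Path from root to G: H -> E -> G
Depth = number of edges = 2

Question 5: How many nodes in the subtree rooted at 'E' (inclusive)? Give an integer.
Answer: 7

Derivation:
Subtree rooted at E contains: A, B, C, D, E, F, G
Count = 7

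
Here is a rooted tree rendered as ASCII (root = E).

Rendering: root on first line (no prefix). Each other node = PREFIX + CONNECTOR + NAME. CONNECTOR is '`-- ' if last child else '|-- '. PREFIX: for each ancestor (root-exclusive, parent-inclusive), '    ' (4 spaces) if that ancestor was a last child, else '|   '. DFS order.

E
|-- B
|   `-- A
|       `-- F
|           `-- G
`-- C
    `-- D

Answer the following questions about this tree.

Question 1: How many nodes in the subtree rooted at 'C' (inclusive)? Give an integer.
Answer: 2

Derivation:
Subtree rooted at C contains: C, D
Count = 2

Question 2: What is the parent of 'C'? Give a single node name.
Scan adjacency: C appears as child of E

Answer: E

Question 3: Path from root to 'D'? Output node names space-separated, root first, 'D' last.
Answer: E C D

Derivation:
Walk down from root: E -> C -> D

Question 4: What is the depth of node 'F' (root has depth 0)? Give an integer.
Path from root to F: E -> B -> A -> F
Depth = number of edges = 3

Answer: 3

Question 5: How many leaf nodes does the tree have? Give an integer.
Leaves (nodes with no children): D, G

Answer: 2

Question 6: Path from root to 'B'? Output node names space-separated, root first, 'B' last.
Answer: E B

Derivation:
Walk down from root: E -> B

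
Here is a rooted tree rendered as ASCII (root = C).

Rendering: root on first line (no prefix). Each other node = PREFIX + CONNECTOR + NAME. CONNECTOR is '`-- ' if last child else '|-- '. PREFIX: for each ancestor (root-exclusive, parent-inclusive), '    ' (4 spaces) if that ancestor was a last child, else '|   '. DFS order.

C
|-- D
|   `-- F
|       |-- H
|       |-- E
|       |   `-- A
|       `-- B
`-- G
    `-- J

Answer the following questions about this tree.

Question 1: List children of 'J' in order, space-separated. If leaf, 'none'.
Node J's children (from adjacency): (leaf)

Answer: none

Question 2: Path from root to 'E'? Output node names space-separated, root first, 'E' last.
Walk down from root: C -> D -> F -> E

Answer: C D F E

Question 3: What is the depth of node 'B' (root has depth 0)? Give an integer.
Answer: 3

Derivation:
Path from root to B: C -> D -> F -> B
Depth = number of edges = 3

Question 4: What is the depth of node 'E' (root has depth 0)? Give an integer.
Path from root to E: C -> D -> F -> E
Depth = number of edges = 3

Answer: 3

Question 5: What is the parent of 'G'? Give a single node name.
Scan adjacency: G appears as child of C

Answer: C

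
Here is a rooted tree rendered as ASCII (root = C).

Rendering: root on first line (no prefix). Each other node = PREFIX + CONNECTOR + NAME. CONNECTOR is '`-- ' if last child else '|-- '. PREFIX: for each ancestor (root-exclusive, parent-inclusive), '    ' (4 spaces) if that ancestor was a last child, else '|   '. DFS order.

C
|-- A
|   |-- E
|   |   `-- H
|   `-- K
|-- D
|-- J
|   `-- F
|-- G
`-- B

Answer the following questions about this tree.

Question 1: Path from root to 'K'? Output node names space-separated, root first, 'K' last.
Answer: C A K

Derivation:
Walk down from root: C -> A -> K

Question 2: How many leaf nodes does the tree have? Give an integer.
Answer: 6

Derivation:
Leaves (nodes with no children): B, D, F, G, H, K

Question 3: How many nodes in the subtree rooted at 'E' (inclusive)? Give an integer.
Subtree rooted at E contains: E, H
Count = 2

Answer: 2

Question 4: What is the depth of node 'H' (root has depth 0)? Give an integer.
Path from root to H: C -> A -> E -> H
Depth = number of edges = 3

Answer: 3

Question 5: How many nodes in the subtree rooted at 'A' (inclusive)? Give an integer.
Subtree rooted at A contains: A, E, H, K
Count = 4

Answer: 4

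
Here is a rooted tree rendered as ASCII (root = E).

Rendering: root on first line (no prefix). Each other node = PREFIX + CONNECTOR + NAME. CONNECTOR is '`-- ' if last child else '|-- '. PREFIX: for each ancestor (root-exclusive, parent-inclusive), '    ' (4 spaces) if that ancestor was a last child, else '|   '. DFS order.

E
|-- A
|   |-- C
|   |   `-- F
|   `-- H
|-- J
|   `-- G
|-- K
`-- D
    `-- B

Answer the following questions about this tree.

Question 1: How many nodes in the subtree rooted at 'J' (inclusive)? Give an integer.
Answer: 2

Derivation:
Subtree rooted at J contains: G, J
Count = 2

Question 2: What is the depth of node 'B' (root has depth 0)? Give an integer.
Path from root to B: E -> D -> B
Depth = number of edges = 2

Answer: 2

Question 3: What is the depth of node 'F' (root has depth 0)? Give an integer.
Path from root to F: E -> A -> C -> F
Depth = number of edges = 3

Answer: 3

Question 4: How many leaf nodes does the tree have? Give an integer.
Leaves (nodes with no children): B, F, G, H, K

Answer: 5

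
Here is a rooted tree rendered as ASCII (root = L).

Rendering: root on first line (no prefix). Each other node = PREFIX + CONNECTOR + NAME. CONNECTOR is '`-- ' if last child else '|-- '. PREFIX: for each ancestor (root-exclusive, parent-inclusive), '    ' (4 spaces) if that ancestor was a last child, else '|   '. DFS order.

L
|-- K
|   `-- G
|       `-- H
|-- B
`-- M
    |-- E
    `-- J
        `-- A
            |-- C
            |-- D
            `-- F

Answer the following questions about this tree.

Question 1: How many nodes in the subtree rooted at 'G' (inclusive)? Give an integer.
Subtree rooted at G contains: G, H
Count = 2

Answer: 2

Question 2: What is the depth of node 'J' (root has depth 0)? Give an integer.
Path from root to J: L -> M -> J
Depth = number of edges = 2

Answer: 2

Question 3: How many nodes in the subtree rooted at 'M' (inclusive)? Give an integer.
Answer: 7

Derivation:
Subtree rooted at M contains: A, C, D, E, F, J, M
Count = 7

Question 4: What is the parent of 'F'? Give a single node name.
Scan adjacency: F appears as child of A

Answer: A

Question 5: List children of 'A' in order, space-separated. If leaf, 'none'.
Node A's children (from adjacency): C, D, F

Answer: C D F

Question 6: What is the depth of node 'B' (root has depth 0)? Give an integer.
Path from root to B: L -> B
Depth = number of edges = 1

Answer: 1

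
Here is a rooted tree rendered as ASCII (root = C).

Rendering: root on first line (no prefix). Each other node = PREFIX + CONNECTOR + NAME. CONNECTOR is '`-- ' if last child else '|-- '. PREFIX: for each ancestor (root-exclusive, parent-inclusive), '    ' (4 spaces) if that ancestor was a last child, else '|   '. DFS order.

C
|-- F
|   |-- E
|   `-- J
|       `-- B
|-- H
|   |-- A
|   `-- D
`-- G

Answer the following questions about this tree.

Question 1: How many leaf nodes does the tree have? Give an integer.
Answer: 5

Derivation:
Leaves (nodes with no children): A, B, D, E, G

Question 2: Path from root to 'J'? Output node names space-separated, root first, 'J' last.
Walk down from root: C -> F -> J

Answer: C F J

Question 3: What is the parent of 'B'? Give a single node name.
Scan adjacency: B appears as child of J

Answer: J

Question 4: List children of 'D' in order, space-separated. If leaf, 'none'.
Node D's children (from adjacency): (leaf)

Answer: none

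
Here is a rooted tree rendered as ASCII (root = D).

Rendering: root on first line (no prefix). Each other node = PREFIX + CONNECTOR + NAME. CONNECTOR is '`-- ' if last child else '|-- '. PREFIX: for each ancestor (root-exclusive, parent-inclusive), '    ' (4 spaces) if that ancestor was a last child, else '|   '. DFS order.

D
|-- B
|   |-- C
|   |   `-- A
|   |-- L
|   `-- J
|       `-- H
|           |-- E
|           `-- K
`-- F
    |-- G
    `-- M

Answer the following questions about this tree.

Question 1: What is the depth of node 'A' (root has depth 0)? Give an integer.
Path from root to A: D -> B -> C -> A
Depth = number of edges = 3

Answer: 3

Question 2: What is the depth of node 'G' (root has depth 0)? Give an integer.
Answer: 2

Derivation:
Path from root to G: D -> F -> G
Depth = number of edges = 2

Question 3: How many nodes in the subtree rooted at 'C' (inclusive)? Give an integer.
Answer: 2

Derivation:
Subtree rooted at C contains: A, C
Count = 2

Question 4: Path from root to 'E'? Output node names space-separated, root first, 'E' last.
Answer: D B J H E

Derivation:
Walk down from root: D -> B -> J -> H -> E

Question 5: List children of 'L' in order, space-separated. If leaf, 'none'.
Node L's children (from adjacency): (leaf)

Answer: none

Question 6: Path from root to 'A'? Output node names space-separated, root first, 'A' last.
Walk down from root: D -> B -> C -> A

Answer: D B C A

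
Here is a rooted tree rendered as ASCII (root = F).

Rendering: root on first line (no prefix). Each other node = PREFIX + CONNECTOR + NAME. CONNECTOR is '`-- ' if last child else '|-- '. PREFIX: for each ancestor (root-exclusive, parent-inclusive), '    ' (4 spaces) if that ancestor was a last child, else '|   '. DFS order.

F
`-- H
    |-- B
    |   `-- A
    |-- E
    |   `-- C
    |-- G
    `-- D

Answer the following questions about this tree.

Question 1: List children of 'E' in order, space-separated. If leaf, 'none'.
Node E's children (from adjacency): C

Answer: C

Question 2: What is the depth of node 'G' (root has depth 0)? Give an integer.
Path from root to G: F -> H -> G
Depth = number of edges = 2

Answer: 2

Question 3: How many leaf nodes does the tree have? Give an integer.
Leaves (nodes with no children): A, C, D, G

Answer: 4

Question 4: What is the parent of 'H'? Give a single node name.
Scan adjacency: H appears as child of F

Answer: F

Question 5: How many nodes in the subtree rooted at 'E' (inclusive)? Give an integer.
Answer: 2

Derivation:
Subtree rooted at E contains: C, E
Count = 2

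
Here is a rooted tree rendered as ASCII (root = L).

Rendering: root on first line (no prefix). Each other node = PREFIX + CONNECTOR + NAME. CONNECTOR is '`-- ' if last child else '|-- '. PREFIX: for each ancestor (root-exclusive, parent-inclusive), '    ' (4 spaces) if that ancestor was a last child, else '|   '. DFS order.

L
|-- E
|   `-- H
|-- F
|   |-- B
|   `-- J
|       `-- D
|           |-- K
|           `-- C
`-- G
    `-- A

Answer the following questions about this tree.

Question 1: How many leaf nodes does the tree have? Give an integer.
Leaves (nodes with no children): A, B, C, H, K

Answer: 5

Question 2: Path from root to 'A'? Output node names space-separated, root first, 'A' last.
Answer: L G A

Derivation:
Walk down from root: L -> G -> A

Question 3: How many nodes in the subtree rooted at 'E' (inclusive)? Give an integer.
Answer: 2

Derivation:
Subtree rooted at E contains: E, H
Count = 2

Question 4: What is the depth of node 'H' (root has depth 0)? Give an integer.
Answer: 2

Derivation:
Path from root to H: L -> E -> H
Depth = number of edges = 2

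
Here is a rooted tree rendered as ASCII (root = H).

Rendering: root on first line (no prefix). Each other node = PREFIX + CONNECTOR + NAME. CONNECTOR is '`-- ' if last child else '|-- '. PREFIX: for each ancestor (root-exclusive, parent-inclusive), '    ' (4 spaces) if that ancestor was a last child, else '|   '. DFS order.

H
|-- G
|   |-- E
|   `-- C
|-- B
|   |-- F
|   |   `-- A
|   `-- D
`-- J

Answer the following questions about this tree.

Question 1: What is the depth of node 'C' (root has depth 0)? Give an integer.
Path from root to C: H -> G -> C
Depth = number of edges = 2

Answer: 2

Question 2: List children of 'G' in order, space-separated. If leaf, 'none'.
Node G's children (from adjacency): E, C

Answer: E C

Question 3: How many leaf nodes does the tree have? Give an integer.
Answer: 5

Derivation:
Leaves (nodes with no children): A, C, D, E, J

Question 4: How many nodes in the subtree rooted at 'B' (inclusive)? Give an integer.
Subtree rooted at B contains: A, B, D, F
Count = 4

Answer: 4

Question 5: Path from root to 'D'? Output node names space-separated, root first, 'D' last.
Walk down from root: H -> B -> D

Answer: H B D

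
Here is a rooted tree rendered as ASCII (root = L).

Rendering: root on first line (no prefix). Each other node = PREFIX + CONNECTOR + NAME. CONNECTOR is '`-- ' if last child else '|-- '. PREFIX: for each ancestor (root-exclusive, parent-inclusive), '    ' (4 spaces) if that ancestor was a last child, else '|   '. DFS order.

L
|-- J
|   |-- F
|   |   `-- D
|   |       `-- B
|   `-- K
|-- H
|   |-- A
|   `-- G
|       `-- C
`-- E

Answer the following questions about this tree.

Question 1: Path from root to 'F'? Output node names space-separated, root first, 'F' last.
Answer: L J F

Derivation:
Walk down from root: L -> J -> F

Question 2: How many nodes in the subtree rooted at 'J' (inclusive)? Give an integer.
Subtree rooted at J contains: B, D, F, J, K
Count = 5

Answer: 5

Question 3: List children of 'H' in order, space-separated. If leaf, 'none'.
Answer: A G

Derivation:
Node H's children (from adjacency): A, G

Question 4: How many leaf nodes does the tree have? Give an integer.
Answer: 5

Derivation:
Leaves (nodes with no children): A, B, C, E, K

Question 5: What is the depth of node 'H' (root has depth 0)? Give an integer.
Answer: 1

Derivation:
Path from root to H: L -> H
Depth = number of edges = 1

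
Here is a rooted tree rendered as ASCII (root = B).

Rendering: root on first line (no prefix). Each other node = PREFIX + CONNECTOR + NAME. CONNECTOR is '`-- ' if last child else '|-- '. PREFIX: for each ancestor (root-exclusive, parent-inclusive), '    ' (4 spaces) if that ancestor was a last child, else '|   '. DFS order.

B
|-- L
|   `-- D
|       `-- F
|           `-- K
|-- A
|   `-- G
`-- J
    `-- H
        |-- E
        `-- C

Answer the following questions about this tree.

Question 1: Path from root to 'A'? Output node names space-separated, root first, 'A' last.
Walk down from root: B -> A

Answer: B A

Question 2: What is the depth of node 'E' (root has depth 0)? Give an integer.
Path from root to E: B -> J -> H -> E
Depth = number of edges = 3

Answer: 3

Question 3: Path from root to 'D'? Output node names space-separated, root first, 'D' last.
Answer: B L D

Derivation:
Walk down from root: B -> L -> D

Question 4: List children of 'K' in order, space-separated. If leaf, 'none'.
Answer: none

Derivation:
Node K's children (from adjacency): (leaf)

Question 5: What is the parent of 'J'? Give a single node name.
Answer: B

Derivation:
Scan adjacency: J appears as child of B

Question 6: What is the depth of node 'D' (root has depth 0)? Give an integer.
Answer: 2

Derivation:
Path from root to D: B -> L -> D
Depth = number of edges = 2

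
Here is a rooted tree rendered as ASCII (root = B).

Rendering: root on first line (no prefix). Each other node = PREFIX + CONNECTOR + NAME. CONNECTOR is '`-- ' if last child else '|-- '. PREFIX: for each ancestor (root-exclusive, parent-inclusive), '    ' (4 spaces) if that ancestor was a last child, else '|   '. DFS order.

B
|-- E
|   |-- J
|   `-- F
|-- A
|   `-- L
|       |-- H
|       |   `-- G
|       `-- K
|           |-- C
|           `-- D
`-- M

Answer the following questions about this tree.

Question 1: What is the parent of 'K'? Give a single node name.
Scan adjacency: K appears as child of L

Answer: L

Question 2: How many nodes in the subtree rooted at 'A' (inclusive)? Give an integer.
Answer: 7

Derivation:
Subtree rooted at A contains: A, C, D, G, H, K, L
Count = 7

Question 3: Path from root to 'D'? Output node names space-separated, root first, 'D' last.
Answer: B A L K D

Derivation:
Walk down from root: B -> A -> L -> K -> D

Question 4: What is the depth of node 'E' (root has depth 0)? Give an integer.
Path from root to E: B -> E
Depth = number of edges = 1

Answer: 1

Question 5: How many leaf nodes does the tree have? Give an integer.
Leaves (nodes with no children): C, D, F, G, J, M

Answer: 6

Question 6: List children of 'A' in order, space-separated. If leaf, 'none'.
Answer: L

Derivation:
Node A's children (from adjacency): L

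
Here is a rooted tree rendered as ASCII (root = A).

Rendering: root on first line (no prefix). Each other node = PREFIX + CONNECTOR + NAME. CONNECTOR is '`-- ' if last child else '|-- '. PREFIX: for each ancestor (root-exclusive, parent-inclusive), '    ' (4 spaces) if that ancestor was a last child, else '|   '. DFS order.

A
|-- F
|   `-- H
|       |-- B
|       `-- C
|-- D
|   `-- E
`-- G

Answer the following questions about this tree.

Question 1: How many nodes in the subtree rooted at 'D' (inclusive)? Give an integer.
Answer: 2

Derivation:
Subtree rooted at D contains: D, E
Count = 2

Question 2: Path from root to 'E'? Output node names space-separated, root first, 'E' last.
Walk down from root: A -> D -> E

Answer: A D E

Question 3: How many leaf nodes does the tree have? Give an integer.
Answer: 4

Derivation:
Leaves (nodes with no children): B, C, E, G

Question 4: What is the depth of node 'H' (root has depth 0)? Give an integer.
Answer: 2

Derivation:
Path from root to H: A -> F -> H
Depth = number of edges = 2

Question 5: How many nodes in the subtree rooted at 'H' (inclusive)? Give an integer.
Answer: 3

Derivation:
Subtree rooted at H contains: B, C, H
Count = 3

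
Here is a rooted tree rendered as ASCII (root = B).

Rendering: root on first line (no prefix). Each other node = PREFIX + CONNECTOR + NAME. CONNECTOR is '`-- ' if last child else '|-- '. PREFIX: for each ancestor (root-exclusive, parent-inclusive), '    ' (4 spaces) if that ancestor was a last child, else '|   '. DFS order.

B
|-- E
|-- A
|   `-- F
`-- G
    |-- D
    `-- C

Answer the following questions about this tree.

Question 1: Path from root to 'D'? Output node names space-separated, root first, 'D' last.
Walk down from root: B -> G -> D

Answer: B G D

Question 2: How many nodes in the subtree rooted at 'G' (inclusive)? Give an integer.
Answer: 3

Derivation:
Subtree rooted at G contains: C, D, G
Count = 3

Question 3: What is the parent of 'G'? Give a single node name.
Answer: B

Derivation:
Scan adjacency: G appears as child of B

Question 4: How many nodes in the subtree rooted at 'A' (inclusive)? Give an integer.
Subtree rooted at A contains: A, F
Count = 2

Answer: 2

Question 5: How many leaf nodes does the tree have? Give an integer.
Answer: 4

Derivation:
Leaves (nodes with no children): C, D, E, F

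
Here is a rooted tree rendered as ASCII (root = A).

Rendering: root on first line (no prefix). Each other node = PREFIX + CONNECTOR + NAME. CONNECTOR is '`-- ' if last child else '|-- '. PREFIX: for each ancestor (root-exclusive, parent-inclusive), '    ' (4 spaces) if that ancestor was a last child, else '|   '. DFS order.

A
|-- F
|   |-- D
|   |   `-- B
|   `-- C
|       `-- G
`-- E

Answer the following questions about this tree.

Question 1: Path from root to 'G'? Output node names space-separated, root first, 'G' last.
Answer: A F C G

Derivation:
Walk down from root: A -> F -> C -> G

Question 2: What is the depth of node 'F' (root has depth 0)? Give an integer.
Answer: 1

Derivation:
Path from root to F: A -> F
Depth = number of edges = 1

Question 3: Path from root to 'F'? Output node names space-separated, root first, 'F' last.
Answer: A F

Derivation:
Walk down from root: A -> F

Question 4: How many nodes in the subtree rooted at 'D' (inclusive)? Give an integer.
Subtree rooted at D contains: B, D
Count = 2

Answer: 2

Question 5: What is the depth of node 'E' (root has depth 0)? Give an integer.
Path from root to E: A -> E
Depth = number of edges = 1

Answer: 1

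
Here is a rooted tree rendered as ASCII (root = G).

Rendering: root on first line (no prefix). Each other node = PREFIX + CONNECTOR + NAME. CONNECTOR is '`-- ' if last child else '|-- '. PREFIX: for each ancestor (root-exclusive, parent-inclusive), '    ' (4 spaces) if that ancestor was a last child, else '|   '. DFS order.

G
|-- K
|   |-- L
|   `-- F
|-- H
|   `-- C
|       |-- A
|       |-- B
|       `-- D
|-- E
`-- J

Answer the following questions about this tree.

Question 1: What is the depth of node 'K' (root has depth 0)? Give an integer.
Answer: 1

Derivation:
Path from root to K: G -> K
Depth = number of edges = 1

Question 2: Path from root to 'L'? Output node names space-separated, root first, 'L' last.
Answer: G K L

Derivation:
Walk down from root: G -> K -> L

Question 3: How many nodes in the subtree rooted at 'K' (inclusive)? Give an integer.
Subtree rooted at K contains: F, K, L
Count = 3

Answer: 3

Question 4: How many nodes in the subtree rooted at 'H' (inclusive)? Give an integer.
Subtree rooted at H contains: A, B, C, D, H
Count = 5

Answer: 5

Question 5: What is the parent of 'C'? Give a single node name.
Answer: H

Derivation:
Scan adjacency: C appears as child of H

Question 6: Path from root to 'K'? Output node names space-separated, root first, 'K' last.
Walk down from root: G -> K

Answer: G K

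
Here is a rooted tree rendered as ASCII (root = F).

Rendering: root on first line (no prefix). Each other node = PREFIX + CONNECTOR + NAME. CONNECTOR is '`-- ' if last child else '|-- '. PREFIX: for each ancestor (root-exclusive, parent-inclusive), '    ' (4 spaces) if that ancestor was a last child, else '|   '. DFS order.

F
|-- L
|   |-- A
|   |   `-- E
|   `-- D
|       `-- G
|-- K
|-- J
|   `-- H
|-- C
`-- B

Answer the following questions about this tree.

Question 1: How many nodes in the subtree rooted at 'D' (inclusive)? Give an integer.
Subtree rooted at D contains: D, G
Count = 2

Answer: 2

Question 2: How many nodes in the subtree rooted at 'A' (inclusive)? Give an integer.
Subtree rooted at A contains: A, E
Count = 2

Answer: 2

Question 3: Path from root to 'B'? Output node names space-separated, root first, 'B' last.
Walk down from root: F -> B

Answer: F B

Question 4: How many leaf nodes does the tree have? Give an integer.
Answer: 6

Derivation:
Leaves (nodes with no children): B, C, E, G, H, K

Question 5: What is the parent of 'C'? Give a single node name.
Answer: F

Derivation:
Scan adjacency: C appears as child of F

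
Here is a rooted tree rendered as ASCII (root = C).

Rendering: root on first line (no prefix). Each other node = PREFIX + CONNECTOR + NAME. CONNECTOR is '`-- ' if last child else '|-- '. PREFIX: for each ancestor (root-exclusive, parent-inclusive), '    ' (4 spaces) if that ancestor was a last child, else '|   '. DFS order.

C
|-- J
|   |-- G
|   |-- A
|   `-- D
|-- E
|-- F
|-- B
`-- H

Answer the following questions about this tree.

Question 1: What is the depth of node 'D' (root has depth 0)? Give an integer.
Path from root to D: C -> J -> D
Depth = number of edges = 2

Answer: 2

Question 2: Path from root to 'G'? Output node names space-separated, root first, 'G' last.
Answer: C J G

Derivation:
Walk down from root: C -> J -> G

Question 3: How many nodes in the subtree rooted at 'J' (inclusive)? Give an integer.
Answer: 4

Derivation:
Subtree rooted at J contains: A, D, G, J
Count = 4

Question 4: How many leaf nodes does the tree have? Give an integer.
Answer: 7

Derivation:
Leaves (nodes with no children): A, B, D, E, F, G, H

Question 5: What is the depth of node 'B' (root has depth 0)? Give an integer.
Path from root to B: C -> B
Depth = number of edges = 1

Answer: 1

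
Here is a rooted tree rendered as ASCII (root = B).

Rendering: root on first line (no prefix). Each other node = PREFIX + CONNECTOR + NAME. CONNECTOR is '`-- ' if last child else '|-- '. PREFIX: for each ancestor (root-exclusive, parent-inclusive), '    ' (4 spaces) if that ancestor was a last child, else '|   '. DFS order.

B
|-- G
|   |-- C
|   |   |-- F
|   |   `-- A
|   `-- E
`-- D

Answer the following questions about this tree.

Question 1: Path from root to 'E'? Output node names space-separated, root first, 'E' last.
Walk down from root: B -> G -> E

Answer: B G E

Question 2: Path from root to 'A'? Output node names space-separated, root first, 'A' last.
Walk down from root: B -> G -> C -> A

Answer: B G C A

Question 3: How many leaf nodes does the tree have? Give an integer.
Answer: 4

Derivation:
Leaves (nodes with no children): A, D, E, F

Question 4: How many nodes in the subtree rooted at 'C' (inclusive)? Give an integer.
Subtree rooted at C contains: A, C, F
Count = 3

Answer: 3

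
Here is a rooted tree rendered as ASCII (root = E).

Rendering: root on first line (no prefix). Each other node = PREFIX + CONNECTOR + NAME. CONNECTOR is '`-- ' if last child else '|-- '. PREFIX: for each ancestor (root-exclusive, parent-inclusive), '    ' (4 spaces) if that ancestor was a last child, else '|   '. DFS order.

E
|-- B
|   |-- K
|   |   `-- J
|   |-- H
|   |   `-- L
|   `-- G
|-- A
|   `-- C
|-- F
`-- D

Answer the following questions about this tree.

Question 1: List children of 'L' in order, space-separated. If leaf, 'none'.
Answer: none

Derivation:
Node L's children (from adjacency): (leaf)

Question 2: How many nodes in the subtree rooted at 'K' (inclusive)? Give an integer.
Subtree rooted at K contains: J, K
Count = 2

Answer: 2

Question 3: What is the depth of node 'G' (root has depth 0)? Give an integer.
Answer: 2

Derivation:
Path from root to G: E -> B -> G
Depth = number of edges = 2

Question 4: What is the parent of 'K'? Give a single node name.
Scan adjacency: K appears as child of B

Answer: B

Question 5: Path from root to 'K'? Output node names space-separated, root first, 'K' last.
Walk down from root: E -> B -> K

Answer: E B K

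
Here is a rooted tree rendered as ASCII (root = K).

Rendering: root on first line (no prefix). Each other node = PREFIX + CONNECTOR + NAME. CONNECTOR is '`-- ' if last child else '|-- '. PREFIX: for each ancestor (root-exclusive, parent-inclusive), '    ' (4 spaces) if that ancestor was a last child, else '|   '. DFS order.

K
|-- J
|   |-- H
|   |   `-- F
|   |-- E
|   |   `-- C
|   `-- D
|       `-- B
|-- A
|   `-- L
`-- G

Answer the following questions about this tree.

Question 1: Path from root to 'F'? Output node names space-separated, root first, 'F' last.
Walk down from root: K -> J -> H -> F

Answer: K J H F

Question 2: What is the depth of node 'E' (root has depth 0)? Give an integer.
Path from root to E: K -> J -> E
Depth = number of edges = 2

Answer: 2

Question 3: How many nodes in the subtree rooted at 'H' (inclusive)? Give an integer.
Subtree rooted at H contains: F, H
Count = 2

Answer: 2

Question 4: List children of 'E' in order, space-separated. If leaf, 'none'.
Node E's children (from adjacency): C

Answer: C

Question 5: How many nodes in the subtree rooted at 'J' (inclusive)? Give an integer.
Subtree rooted at J contains: B, C, D, E, F, H, J
Count = 7

Answer: 7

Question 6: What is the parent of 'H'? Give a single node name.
Scan adjacency: H appears as child of J

Answer: J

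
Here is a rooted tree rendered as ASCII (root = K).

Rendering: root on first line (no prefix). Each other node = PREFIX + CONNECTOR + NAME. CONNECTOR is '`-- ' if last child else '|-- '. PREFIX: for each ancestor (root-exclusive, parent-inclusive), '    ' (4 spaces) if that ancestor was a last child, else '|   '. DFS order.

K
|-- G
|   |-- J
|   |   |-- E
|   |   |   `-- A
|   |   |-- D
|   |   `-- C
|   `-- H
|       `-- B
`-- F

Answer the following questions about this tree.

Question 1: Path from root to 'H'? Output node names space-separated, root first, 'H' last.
Answer: K G H

Derivation:
Walk down from root: K -> G -> H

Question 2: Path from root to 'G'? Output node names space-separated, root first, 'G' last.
Answer: K G

Derivation:
Walk down from root: K -> G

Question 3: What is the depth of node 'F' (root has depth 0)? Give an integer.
Path from root to F: K -> F
Depth = number of edges = 1

Answer: 1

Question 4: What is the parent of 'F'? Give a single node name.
Answer: K

Derivation:
Scan adjacency: F appears as child of K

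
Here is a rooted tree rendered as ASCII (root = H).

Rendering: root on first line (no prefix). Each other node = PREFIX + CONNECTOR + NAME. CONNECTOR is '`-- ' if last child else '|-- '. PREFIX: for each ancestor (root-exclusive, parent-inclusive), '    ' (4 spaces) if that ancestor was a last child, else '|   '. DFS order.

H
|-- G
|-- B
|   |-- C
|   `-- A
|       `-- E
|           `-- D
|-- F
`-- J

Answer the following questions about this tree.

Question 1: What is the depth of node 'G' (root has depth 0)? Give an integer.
Path from root to G: H -> G
Depth = number of edges = 1

Answer: 1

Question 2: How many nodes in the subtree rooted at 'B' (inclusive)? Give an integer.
Answer: 5

Derivation:
Subtree rooted at B contains: A, B, C, D, E
Count = 5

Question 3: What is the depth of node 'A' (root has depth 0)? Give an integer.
Path from root to A: H -> B -> A
Depth = number of edges = 2

Answer: 2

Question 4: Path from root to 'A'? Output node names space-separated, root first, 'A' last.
Walk down from root: H -> B -> A

Answer: H B A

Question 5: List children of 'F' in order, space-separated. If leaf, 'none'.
Node F's children (from adjacency): (leaf)

Answer: none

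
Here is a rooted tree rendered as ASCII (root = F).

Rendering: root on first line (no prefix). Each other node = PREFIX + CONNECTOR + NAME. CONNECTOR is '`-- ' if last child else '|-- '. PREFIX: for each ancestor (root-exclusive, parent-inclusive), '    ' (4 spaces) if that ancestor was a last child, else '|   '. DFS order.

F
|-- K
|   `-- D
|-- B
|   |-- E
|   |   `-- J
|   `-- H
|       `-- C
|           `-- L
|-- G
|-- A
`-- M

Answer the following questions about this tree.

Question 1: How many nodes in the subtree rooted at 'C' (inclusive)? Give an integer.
Subtree rooted at C contains: C, L
Count = 2

Answer: 2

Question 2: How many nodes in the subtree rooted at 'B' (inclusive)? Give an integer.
Subtree rooted at B contains: B, C, E, H, J, L
Count = 6

Answer: 6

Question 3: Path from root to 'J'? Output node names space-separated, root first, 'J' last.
Answer: F B E J

Derivation:
Walk down from root: F -> B -> E -> J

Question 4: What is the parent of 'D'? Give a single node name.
Scan adjacency: D appears as child of K

Answer: K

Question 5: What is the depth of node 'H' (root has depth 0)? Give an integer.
Path from root to H: F -> B -> H
Depth = number of edges = 2

Answer: 2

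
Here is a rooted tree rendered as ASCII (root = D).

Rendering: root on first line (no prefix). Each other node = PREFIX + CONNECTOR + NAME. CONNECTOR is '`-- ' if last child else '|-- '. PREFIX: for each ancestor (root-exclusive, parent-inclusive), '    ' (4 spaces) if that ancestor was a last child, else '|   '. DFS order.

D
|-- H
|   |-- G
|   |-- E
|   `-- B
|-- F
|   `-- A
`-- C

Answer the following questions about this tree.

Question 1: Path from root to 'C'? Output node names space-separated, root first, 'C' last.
Answer: D C

Derivation:
Walk down from root: D -> C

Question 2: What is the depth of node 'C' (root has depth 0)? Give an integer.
Answer: 1

Derivation:
Path from root to C: D -> C
Depth = number of edges = 1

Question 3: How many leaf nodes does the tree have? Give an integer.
Leaves (nodes with no children): A, B, C, E, G

Answer: 5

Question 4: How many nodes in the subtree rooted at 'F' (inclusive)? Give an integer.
Answer: 2

Derivation:
Subtree rooted at F contains: A, F
Count = 2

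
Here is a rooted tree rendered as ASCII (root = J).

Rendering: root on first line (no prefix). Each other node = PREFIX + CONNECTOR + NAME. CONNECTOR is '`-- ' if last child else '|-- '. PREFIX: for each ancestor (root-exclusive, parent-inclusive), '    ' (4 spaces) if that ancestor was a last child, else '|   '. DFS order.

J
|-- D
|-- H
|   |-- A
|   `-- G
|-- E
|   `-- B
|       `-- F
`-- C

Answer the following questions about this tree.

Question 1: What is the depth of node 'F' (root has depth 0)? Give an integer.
Answer: 3

Derivation:
Path from root to F: J -> E -> B -> F
Depth = number of edges = 3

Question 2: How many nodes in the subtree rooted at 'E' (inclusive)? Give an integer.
Answer: 3

Derivation:
Subtree rooted at E contains: B, E, F
Count = 3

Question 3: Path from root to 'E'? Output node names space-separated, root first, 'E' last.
Answer: J E

Derivation:
Walk down from root: J -> E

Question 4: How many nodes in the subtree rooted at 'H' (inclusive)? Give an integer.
Subtree rooted at H contains: A, G, H
Count = 3

Answer: 3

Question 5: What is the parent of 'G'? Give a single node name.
Scan adjacency: G appears as child of H

Answer: H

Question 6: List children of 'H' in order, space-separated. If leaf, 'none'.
Answer: A G

Derivation:
Node H's children (from adjacency): A, G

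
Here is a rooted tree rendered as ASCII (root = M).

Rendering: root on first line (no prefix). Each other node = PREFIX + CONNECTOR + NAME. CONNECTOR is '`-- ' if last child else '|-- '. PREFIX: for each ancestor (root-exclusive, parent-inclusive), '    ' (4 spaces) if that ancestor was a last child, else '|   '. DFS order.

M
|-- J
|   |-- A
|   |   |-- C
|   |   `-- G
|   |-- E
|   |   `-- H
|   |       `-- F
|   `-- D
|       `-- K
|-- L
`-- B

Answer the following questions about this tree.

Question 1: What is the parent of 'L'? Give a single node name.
Answer: M

Derivation:
Scan adjacency: L appears as child of M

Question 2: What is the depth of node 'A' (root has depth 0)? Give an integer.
Path from root to A: M -> J -> A
Depth = number of edges = 2

Answer: 2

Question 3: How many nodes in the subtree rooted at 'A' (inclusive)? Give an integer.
Answer: 3

Derivation:
Subtree rooted at A contains: A, C, G
Count = 3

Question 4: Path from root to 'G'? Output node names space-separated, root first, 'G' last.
Walk down from root: M -> J -> A -> G

Answer: M J A G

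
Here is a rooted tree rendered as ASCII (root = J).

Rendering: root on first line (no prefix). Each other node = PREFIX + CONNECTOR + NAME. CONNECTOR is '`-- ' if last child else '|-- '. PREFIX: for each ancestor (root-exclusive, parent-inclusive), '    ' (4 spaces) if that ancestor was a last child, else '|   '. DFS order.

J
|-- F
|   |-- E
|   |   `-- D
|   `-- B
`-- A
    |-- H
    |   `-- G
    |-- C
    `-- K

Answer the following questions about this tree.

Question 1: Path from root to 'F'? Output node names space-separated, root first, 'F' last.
Answer: J F

Derivation:
Walk down from root: J -> F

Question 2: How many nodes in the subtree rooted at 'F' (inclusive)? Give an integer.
Answer: 4

Derivation:
Subtree rooted at F contains: B, D, E, F
Count = 4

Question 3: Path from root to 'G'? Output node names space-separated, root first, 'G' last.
Walk down from root: J -> A -> H -> G

Answer: J A H G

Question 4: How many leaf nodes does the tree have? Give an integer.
Leaves (nodes with no children): B, C, D, G, K

Answer: 5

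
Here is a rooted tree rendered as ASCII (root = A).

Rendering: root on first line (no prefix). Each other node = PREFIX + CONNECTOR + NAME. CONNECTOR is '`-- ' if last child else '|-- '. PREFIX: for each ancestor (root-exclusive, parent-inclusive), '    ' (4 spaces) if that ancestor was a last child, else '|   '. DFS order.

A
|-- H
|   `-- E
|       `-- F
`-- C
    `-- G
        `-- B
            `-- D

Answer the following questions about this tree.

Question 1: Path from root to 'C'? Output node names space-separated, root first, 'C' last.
Walk down from root: A -> C

Answer: A C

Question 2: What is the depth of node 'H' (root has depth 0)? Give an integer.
Path from root to H: A -> H
Depth = number of edges = 1

Answer: 1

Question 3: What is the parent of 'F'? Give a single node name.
Answer: E

Derivation:
Scan adjacency: F appears as child of E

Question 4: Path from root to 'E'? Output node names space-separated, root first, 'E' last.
Walk down from root: A -> H -> E

Answer: A H E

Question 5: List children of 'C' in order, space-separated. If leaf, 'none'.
Node C's children (from adjacency): G

Answer: G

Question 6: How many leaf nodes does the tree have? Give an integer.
Leaves (nodes with no children): D, F

Answer: 2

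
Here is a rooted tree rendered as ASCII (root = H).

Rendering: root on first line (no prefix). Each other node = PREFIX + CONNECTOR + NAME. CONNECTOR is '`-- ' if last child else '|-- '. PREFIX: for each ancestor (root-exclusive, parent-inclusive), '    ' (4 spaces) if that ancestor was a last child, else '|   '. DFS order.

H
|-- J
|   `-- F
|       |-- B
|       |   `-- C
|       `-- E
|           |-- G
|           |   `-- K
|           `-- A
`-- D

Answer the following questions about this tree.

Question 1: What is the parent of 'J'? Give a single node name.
Answer: H

Derivation:
Scan adjacency: J appears as child of H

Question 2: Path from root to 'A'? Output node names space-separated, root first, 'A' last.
Walk down from root: H -> J -> F -> E -> A

Answer: H J F E A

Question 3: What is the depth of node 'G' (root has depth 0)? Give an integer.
Path from root to G: H -> J -> F -> E -> G
Depth = number of edges = 4

Answer: 4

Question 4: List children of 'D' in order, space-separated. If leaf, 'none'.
Answer: none

Derivation:
Node D's children (from adjacency): (leaf)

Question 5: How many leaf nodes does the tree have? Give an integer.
Leaves (nodes with no children): A, C, D, K

Answer: 4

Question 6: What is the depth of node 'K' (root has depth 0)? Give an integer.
Answer: 5

Derivation:
Path from root to K: H -> J -> F -> E -> G -> K
Depth = number of edges = 5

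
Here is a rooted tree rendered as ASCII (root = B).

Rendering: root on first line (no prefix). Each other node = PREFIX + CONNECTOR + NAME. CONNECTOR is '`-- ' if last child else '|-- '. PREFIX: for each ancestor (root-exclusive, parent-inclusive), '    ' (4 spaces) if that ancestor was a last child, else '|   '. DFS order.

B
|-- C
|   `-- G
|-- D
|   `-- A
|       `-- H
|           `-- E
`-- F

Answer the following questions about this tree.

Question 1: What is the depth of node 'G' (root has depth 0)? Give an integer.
Answer: 2

Derivation:
Path from root to G: B -> C -> G
Depth = number of edges = 2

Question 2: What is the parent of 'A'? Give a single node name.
Answer: D

Derivation:
Scan adjacency: A appears as child of D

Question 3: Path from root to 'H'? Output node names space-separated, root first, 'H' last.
Answer: B D A H

Derivation:
Walk down from root: B -> D -> A -> H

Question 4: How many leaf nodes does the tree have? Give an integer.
Answer: 3

Derivation:
Leaves (nodes with no children): E, F, G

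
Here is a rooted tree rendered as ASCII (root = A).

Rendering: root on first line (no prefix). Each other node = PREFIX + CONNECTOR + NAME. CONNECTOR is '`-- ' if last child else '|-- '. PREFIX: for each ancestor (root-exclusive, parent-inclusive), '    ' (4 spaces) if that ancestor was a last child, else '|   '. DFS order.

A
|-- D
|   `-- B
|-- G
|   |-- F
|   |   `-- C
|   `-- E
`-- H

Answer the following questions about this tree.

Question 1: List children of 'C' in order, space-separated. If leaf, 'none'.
Answer: none

Derivation:
Node C's children (from adjacency): (leaf)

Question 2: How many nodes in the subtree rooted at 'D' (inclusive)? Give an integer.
Answer: 2

Derivation:
Subtree rooted at D contains: B, D
Count = 2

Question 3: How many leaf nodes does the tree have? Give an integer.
Leaves (nodes with no children): B, C, E, H

Answer: 4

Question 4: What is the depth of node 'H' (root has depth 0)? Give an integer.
Path from root to H: A -> H
Depth = number of edges = 1

Answer: 1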